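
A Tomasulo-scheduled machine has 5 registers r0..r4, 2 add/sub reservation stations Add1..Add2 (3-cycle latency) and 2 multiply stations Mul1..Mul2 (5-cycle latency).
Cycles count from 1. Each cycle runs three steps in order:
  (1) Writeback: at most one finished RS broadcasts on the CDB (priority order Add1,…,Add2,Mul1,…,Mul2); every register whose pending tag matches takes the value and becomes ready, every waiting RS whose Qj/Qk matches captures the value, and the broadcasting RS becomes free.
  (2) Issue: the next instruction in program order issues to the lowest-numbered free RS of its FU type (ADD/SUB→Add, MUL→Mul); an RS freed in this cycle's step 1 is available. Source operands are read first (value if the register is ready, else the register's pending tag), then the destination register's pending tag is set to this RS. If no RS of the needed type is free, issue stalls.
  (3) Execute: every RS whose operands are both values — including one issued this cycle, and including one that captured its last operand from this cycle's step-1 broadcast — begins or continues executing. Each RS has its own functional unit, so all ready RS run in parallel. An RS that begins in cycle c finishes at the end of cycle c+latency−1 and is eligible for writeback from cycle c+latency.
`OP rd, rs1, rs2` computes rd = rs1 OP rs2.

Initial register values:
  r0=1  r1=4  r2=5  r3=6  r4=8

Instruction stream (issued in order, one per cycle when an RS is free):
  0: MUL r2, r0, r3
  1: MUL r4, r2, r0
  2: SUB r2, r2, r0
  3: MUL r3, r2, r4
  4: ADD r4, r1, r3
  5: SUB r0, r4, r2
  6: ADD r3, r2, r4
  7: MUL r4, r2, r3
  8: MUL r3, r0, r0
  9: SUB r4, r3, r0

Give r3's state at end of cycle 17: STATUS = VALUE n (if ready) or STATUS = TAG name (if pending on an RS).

  c1: issue MUL r2<-Mul1  regs: r0:1,r1:4,r2:Mul1,r3:6,r4:8
  c2: issue MUL r4<-Mul2  regs: r0:1,r1:4,r2:Mul1,r3:6,r4:Mul2
  c3: issue SUB r2<-Add1  regs: r0:1,r1:4,r2:Add1,r3:6,r4:Mul2
  c4: stall  regs: r0:1,r1:4,r2:Add1,r3:6,r4:Mul2
  c5: stall  regs: r0:1,r1:4,r2:Add1,r3:6,r4:Mul2
  c6: CDB Mul1=6; issue MUL r3<-Mul1  regs: r0:1,r1:4,r2:Add1,r3:Mul1,r4:Mul2
  c7: issue ADD r4<-Add2  regs: r0:1,r1:4,r2:Add1,r3:Mul1,r4:Add2
  c8: stall  regs: r0:1,r1:4,r2:Add1,r3:Mul1,r4:Add2
  c9: CDB Add1=5; issue SUB r0<-Add1  regs: r0:Add1,r1:4,r2:5,r3:Mul1,r4:Add2
  c10: stall  regs: r0:Add1,r1:4,r2:5,r3:Mul1,r4:Add2
  c11: CDB Mul2=6; stall  regs: r0:Add1,r1:4,r2:5,r3:Mul1,r4:Add2
  c12: stall  regs: r0:Add1,r1:4,r2:5,r3:Mul1,r4:Add2
  c13: stall  regs: r0:Add1,r1:4,r2:5,r3:Mul1,r4:Add2
  c14: stall  regs: r0:Add1,r1:4,r2:5,r3:Mul1,r4:Add2
  c15: stall  regs: r0:Add1,r1:4,r2:5,r3:Mul1,r4:Add2
  c16: CDB Mul1=30; stall  regs: r0:Add1,r1:4,r2:5,r3:30,r4:Add2
  c17: stall  regs: r0:Add1,r1:4,r2:5,r3:30,r4:Add2

STATUS = VALUE 30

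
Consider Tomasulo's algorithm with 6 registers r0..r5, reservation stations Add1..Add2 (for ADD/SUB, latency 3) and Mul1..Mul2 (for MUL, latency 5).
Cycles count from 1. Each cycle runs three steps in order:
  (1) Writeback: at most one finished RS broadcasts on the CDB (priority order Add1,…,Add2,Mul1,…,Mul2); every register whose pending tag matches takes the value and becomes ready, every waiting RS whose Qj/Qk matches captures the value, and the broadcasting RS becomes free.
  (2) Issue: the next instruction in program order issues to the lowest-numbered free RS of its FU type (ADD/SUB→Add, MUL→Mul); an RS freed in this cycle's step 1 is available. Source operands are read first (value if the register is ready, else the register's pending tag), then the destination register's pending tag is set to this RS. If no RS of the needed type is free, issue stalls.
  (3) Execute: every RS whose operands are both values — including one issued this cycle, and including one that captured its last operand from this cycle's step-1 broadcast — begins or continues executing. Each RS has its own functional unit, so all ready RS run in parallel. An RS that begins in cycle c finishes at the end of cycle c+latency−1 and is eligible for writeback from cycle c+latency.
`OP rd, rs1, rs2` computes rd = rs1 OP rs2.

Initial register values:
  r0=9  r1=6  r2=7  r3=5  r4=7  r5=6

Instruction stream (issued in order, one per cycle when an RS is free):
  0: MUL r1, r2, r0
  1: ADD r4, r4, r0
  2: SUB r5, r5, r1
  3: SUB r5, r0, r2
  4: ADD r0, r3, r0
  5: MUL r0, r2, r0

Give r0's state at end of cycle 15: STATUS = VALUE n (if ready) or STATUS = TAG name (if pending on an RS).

c1: issue MUL r1<-Mul1 | r0:9,r1:Mul1,r2:7,r3:5,r4:7,r5:6
c2: issue ADD r4<-Add1 | r0:9,r1:Mul1,r2:7,r3:5,r4:Add1,r5:6
c3: issue SUB r5<-Add2 | r0:9,r1:Mul1,r2:7,r3:5,r4:Add1,r5:Add2
c4: stall | r0:9,r1:Mul1,r2:7,r3:5,r4:Add1,r5:Add2
c5: CDB Add1=16; issue SUB r5<-Add1 | r0:9,r1:Mul1,r2:7,r3:5,r4:16,r5:Add1
c6: CDB Mul1=63; stall | r0:9,r1:63,r2:7,r3:5,r4:16,r5:Add1
c7: stall | r0:9,r1:63,r2:7,r3:5,r4:16,r5:Add1
c8: CDB Add1=2; issue ADD r0<-Add1 | r0:Add1,r1:63,r2:7,r3:5,r4:16,r5:2
c9: CDB Add2=-57; issue MUL r0<-Mul1 | r0:Mul1,r1:63,r2:7,r3:5,r4:16,r5:2
c10: - | r0:Mul1,r1:63,r2:7,r3:5,r4:16,r5:2
c11: CDB Add1=14 | r0:Mul1,r1:63,r2:7,r3:5,r4:16,r5:2
c12: - | r0:Mul1,r1:63,r2:7,r3:5,r4:16,r5:2
c13: - | r0:Mul1,r1:63,r2:7,r3:5,r4:16,r5:2
c14: - | r0:Mul1,r1:63,r2:7,r3:5,r4:16,r5:2
c15: - | r0:Mul1,r1:63,r2:7,r3:5,r4:16,r5:2

STATUS = TAG Mul1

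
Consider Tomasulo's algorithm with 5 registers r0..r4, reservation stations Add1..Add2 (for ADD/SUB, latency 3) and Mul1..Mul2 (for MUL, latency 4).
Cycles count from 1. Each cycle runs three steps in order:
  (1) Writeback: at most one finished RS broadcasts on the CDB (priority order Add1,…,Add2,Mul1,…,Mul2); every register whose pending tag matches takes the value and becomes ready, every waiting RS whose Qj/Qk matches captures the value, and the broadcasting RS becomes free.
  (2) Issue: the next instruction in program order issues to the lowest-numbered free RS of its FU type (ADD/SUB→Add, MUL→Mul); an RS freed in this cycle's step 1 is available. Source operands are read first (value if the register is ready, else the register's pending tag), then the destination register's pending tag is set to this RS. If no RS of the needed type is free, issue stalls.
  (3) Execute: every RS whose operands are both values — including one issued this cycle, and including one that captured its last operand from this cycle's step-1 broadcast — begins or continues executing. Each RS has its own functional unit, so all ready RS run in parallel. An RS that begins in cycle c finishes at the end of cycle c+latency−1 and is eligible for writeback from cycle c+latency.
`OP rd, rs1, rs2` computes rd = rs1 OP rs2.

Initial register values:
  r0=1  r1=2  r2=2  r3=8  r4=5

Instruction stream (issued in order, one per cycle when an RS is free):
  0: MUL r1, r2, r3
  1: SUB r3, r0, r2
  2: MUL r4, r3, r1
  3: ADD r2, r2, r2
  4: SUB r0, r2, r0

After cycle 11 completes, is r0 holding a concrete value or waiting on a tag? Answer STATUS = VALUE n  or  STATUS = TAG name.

cycle 1: issue MUL r1<-Mul1 // r0:1,r1:Mul1,r2:2,r3:8,r4:5
cycle 2: issue SUB r3<-Add1 // r0:1,r1:Mul1,r2:2,r3:Add1,r4:5
cycle 3: issue MUL r4<-Mul2 // r0:1,r1:Mul1,r2:2,r3:Add1,r4:Mul2
cycle 4: issue ADD r2<-Add2 // r0:1,r1:Mul1,r2:Add2,r3:Add1,r4:Mul2
cycle 5: CDB Add1=-1; issue SUB r0<-Add1 // r0:Add1,r1:Mul1,r2:Add2,r3:-1,r4:Mul2
cycle 6: CDB Mul1=16 // r0:Add1,r1:16,r2:Add2,r3:-1,r4:Mul2
cycle 7: CDB Add2=4 // r0:Add1,r1:16,r2:4,r3:-1,r4:Mul2
cycle 8: - // r0:Add1,r1:16,r2:4,r3:-1,r4:Mul2
cycle 9: - // r0:Add1,r1:16,r2:4,r3:-1,r4:Mul2
cycle 10: CDB Add1=3 // r0:3,r1:16,r2:4,r3:-1,r4:Mul2
cycle 11: CDB Mul2=-16 // r0:3,r1:16,r2:4,r3:-1,r4:-16

STATUS = VALUE 3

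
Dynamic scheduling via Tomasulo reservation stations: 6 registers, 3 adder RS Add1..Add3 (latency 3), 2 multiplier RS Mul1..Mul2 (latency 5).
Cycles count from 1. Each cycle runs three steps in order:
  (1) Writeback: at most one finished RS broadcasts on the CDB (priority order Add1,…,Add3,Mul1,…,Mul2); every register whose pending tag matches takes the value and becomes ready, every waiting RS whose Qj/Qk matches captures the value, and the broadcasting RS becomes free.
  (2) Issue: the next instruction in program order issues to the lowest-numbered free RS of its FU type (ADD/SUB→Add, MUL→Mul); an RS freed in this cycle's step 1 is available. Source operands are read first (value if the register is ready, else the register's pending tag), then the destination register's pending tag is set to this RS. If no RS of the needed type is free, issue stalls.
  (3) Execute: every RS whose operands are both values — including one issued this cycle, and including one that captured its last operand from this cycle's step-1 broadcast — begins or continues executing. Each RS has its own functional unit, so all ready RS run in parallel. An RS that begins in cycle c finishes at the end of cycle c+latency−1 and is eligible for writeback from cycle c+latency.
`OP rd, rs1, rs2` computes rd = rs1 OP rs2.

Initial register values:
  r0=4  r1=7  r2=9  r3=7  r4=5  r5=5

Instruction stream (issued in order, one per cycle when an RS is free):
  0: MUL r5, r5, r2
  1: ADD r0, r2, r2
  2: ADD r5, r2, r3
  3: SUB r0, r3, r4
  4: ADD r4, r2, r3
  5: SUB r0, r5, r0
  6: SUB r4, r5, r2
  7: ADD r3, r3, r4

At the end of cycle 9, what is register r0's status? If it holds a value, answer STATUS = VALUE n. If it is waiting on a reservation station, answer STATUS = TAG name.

STATUS = TAG Add2

cycle 1: issue MUL r5<-Mul1 // r0:4,r1:7,r2:9,r3:7,r4:5,r5:Mul1
cycle 2: issue ADD r0<-Add1 // r0:Add1,r1:7,r2:9,r3:7,r4:5,r5:Mul1
cycle 3: issue ADD r5<-Add2 // r0:Add1,r1:7,r2:9,r3:7,r4:5,r5:Add2
cycle 4: issue SUB r0<-Add3 // r0:Add3,r1:7,r2:9,r3:7,r4:5,r5:Add2
cycle 5: CDB Add1=18; issue ADD r4<-Add1 // r0:Add3,r1:7,r2:9,r3:7,r4:Add1,r5:Add2
cycle 6: CDB Add2=16; issue SUB r0<-Add2 // r0:Add2,r1:7,r2:9,r3:7,r4:Add1,r5:16
cycle 7: CDB Add3=2; issue SUB r4<-Add3 // r0:Add2,r1:7,r2:9,r3:7,r4:Add3,r5:16
cycle 8: CDB Add1=16; issue ADD r3<-Add1 // r0:Add2,r1:7,r2:9,r3:Add1,r4:Add3,r5:16
cycle 9: CDB Mul1=45 // r0:Add2,r1:7,r2:9,r3:Add1,r4:Add3,r5:16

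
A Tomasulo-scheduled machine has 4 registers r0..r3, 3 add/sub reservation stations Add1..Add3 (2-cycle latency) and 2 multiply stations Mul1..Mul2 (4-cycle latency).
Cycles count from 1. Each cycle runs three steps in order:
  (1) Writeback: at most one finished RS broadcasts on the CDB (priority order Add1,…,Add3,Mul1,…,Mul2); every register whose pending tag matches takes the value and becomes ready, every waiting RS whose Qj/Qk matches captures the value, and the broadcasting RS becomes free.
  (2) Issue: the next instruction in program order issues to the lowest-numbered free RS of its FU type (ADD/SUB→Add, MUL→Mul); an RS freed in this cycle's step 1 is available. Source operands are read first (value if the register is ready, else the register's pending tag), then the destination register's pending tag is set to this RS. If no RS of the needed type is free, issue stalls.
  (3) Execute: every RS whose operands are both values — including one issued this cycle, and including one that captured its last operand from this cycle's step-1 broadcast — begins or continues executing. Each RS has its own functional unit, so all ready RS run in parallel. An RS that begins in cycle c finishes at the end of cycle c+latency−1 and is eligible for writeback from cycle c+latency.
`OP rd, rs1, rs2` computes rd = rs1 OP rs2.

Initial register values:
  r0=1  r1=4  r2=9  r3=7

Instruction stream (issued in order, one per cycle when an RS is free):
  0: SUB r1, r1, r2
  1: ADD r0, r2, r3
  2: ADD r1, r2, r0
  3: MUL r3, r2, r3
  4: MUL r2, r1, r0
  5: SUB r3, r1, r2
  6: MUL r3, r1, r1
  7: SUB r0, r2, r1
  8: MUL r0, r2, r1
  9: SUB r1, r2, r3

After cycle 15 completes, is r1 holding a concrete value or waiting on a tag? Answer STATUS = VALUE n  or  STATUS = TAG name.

  c1: issue SUB r1<-Add1  regs: r0:1,r1:Add1,r2:9,r3:7
  c2: issue ADD r0<-Add2  regs: r0:Add2,r1:Add1,r2:9,r3:7
  c3: CDB Add1=-5; issue ADD r1<-Add1  regs: r0:Add2,r1:Add1,r2:9,r3:7
  c4: CDB Add2=16; issue MUL r3<-Mul1  regs: r0:16,r1:Add1,r2:9,r3:Mul1
  c5: issue MUL r2<-Mul2  regs: r0:16,r1:Add1,r2:Mul2,r3:Mul1
  c6: CDB Add1=25; issue SUB r3<-Add1  regs: r0:16,r1:25,r2:Mul2,r3:Add1
  c7: stall  regs: r0:16,r1:25,r2:Mul2,r3:Add1
  c8: CDB Mul1=63; issue MUL r3<-Mul1  regs: r0:16,r1:25,r2:Mul2,r3:Mul1
  c9: issue SUB r0<-Add2  regs: r0:Add2,r1:25,r2:Mul2,r3:Mul1
  c10: CDB Mul2=400; issue MUL r0<-Mul2  regs: r0:Mul2,r1:25,r2:400,r3:Mul1
  c11: issue SUB r1<-Add3  regs: r0:Mul2,r1:Add3,r2:400,r3:Mul1
  c12: CDB Add1=-375  regs: r0:Mul2,r1:Add3,r2:400,r3:Mul1
  c13: CDB Add2=375  regs: r0:Mul2,r1:Add3,r2:400,r3:Mul1
  c14: CDB Mul1=625  regs: r0:Mul2,r1:Add3,r2:400,r3:625
  c15: CDB Mul2=10000  regs: r0:10000,r1:Add3,r2:400,r3:625

STATUS = TAG Add3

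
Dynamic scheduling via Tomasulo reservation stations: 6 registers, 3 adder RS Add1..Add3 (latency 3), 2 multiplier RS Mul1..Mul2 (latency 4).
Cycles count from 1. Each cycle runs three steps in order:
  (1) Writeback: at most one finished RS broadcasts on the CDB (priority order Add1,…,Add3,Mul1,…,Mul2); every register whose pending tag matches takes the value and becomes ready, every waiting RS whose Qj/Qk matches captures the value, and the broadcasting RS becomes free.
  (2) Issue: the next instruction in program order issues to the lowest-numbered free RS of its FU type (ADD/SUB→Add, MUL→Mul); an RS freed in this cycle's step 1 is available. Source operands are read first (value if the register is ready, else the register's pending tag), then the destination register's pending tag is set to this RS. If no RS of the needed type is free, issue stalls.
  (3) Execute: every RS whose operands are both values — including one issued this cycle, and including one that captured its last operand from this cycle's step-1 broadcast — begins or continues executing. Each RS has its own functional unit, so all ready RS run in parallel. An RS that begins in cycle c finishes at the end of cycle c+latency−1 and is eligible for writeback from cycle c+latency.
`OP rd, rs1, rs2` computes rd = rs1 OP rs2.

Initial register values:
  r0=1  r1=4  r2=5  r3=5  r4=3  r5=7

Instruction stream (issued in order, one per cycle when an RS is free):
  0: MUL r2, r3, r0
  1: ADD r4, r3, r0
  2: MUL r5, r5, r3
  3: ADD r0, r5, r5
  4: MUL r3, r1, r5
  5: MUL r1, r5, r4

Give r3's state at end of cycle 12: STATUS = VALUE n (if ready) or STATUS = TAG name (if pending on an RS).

STATUS = VALUE 140

cycle 1: issue MUL r2<-Mul1 // r0:1,r1:4,r2:Mul1,r3:5,r4:3,r5:7
cycle 2: issue ADD r4<-Add1 // r0:1,r1:4,r2:Mul1,r3:5,r4:Add1,r5:7
cycle 3: issue MUL r5<-Mul2 // r0:1,r1:4,r2:Mul1,r3:5,r4:Add1,r5:Mul2
cycle 4: issue ADD r0<-Add2 // r0:Add2,r1:4,r2:Mul1,r3:5,r4:Add1,r5:Mul2
cycle 5: CDB Add1=6; stall // r0:Add2,r1:4,r2:Mul1,r3:5,r4:6,r5:Mul2
cycle 6: CDB Mul1=5; issue MUL r3<-Mul1 // r0:Add2,r1:4,r2:5,r3:Mul1,r4:6,r5:Mul2
cycle 7: CDB Mul2=35; issue MUL r1<-Mul2 // r0:Add2,r1:Mul2,r2:5,r3:Mul1,r4:6,r5:35
cycle 8: - // r0:Add2,r1:Mul2,r2:5,r3:Mul1,r4:6,r5:35
cycle 9: - // r0:Add2,r1:Mul2,r2:5,r3:Mul1,r4:6,r5:35
cycle 10: CDB Add2=70 // r0:70,r1:Mul2,r2:5,r3:Mul1,r4:6,r5:35
cycle 11: CDB Mul1=140 // r0:70,r1:Mul2,r2:5,r3:140,r4:6,r5:35
cycle 12: CDB Mul2=210 // r0:70,r1:210,r2:5,r3:140,r4:6,r5:35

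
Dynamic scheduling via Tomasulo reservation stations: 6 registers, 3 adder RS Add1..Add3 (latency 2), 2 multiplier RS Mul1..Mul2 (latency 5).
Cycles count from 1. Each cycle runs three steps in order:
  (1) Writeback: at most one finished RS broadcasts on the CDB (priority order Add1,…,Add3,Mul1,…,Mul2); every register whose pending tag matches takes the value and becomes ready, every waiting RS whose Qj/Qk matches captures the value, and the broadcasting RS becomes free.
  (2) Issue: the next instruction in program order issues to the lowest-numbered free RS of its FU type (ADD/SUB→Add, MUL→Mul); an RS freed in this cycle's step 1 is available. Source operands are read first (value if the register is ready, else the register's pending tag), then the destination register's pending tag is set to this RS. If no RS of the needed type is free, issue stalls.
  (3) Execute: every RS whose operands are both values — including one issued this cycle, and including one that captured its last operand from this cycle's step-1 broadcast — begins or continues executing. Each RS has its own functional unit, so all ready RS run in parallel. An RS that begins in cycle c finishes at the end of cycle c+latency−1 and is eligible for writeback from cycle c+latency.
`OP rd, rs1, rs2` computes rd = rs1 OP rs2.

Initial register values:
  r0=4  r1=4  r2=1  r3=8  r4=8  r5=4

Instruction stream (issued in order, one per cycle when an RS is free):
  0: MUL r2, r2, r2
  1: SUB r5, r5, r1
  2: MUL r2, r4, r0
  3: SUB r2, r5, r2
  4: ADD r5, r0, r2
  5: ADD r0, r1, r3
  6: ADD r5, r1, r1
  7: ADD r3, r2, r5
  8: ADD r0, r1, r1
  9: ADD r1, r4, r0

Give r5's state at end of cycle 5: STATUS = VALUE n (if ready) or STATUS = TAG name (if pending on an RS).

cycle 1: issue MUL r2<-Mul1 // r0:4,r1:4,r2:Mul1,r3:8,r4:8,r5:4
cycle 2: issue SUB r5<-Add1 // r0:4,r1:4,r2:Mul1,r3:8,r4:8,r5:Add1
cycle 3: issue MUL r2<-Mul2 // r0:4,r1:4,r2:Mul2,r3:8,r4:8,r5:Add1
cycle 4: CDB Add1=0; issue SUB r2<-Add1 // r0:4,r1:4,r2:Add1,r3:8,r4:8,r5:0
cycle 5: issue ADD r5<-Add2 // r0:4,r1:4,r2:Add1,r3:8,r4:8,r5:Add2

STATUS = TAG Add2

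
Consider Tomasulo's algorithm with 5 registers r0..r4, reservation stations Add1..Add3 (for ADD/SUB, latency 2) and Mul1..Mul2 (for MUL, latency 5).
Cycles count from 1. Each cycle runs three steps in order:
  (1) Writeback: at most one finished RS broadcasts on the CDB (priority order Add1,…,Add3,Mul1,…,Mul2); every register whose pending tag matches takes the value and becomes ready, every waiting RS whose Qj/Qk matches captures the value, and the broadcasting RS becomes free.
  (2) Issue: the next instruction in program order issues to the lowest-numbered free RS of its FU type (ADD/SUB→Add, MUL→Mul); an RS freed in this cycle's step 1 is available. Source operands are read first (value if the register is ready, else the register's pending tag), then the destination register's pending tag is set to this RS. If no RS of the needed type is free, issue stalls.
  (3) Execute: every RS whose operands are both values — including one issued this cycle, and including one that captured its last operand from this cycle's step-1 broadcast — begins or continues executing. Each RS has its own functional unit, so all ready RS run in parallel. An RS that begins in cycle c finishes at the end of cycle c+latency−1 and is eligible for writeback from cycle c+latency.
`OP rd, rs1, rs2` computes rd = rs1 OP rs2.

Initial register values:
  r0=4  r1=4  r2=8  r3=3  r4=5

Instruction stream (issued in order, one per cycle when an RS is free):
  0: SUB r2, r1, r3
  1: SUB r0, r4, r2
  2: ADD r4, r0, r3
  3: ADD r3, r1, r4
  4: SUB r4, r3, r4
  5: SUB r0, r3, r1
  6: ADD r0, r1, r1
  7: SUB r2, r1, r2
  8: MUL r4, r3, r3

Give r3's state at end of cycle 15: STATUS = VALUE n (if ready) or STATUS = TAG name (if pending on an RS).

STATUS = VALUE 11

c1: issue SUB r2<-Add1 | r0:4,r1:4,r2:Add1,r3:3,r4:5
c2: issue SUB r0<-Add2 | r0:Add2,r1:4,r2:Add1,r3:3,r4:5
c3: CDB Add1=1; issue ADD r4<-Add1 | r0:Add2,r1:4,r2:1,r3:3,r4:Add1
c4: issue ADD r3<-Add3 | r0:Add2,r1:4,r2:1,r3:Add3,r4:Add1
c5: CDB Add2=4; issue SUB r4<-Add2 | r0:4,r1:4,r2:1,r3:Add3,r4:Add2
c6: stall | r0:4,r1:4,r2:1,r3:Add3,r4:Add2
c7: CDB Add1=7; issue SUB r0<-Add1 | r0:Add1,r1:4,r2:1,r3:Add3,r4:Add2
c8: stall | r0:Add1,r1:4,r2:1,r3:Add3,r4:Add2
c9: CDB Add3=11; issue ADD r0<-Add3 | r0:Add3,r1:4,r2:1,r3:11,r4:Add2
c10: stall | r0:Add3,r1:4,r2:1,r3:11,r4:Add2
c11: CDB Add1=7; issue SUB r2<-Add1 | r0:Add3,r1:4,r2:Add1,r3:11,r4:Add2
c12: CDB Add2=4; issue MUL r4<-Mul1 | r0:Add3,r1:4,r2:Add1,r3:11,r4:Mul1
c13: CDB Add1=3 | r0:Add3,r1:4,r2:3,r3:11,r4:Mul1
c14: CDB Add3=8 | r0:8,r1:4,r2:3,r3:11,r4:Mul1
c15: - | r0:8,r1:4,r2:3,r3:11,r4:Mul1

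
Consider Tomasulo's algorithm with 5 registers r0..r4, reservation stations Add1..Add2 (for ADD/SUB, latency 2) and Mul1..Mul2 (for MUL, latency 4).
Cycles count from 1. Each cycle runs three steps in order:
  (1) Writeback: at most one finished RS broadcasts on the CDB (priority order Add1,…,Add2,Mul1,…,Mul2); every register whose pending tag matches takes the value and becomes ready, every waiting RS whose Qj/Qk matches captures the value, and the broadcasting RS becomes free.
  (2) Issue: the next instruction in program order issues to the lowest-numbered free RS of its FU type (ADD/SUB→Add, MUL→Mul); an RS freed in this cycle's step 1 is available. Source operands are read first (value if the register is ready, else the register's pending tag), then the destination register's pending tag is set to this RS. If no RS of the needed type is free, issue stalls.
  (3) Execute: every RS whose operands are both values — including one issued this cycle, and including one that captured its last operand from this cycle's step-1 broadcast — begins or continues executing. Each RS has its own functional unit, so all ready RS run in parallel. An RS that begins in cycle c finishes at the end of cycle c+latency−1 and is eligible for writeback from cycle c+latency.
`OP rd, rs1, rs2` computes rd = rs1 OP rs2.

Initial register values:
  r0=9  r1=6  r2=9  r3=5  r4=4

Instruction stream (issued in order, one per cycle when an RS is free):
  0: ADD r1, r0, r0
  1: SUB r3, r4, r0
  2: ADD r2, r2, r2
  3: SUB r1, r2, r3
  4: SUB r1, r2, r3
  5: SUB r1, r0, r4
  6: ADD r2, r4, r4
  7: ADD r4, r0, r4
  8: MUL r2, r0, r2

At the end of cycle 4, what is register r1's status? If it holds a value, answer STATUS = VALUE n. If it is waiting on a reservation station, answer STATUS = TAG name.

STATUS = TAG Add2

  c1: issue ADD r1<-Add1  regs: r0:9,r1:Add1,r2:9,r3:5,r4:4
  c2: issue SUB r3<-Add2  regs: r0:9,r1:Add1,r2:9,r3:Add2,r4:4
  c3: CDB Add1=18; issue ADD r2<-Add1  regs: r0:9,r1:18,r2:Add1,r3:Add2,r4:4
  c4: CDB Add2=-5; issue SUB r1<-Add2  regs: r0:9,r1:Add2,r2:Add1,r3:-5,r4:4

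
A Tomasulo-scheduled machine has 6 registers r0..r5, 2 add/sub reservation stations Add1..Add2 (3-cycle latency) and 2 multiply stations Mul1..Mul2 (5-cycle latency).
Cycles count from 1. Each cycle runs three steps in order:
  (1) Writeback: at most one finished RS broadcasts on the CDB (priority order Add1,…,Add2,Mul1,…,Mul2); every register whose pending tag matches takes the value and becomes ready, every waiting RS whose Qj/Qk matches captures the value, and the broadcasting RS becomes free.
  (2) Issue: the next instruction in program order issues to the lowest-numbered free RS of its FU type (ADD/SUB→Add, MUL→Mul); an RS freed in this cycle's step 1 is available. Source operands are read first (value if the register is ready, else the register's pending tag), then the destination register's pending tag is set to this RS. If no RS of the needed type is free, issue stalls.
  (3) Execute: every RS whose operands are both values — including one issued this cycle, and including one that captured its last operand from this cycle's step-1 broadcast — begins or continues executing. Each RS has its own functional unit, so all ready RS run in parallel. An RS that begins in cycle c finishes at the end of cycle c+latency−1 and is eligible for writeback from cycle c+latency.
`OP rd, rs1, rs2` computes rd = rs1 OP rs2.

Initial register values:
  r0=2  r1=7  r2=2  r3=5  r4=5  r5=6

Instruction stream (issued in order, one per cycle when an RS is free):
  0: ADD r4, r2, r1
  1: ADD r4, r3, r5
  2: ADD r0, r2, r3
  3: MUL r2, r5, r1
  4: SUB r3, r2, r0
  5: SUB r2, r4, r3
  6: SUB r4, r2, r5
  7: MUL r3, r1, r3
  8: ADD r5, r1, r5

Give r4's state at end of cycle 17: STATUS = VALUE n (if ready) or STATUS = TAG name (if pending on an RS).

STATUS = TAG Add2

  c1: issue ADD r4<-Add1  regs: r0:2,r1:7,r2:2,r3:5,r4:Add1,r5:6
  c2: issue ADD r4<-Add2  regs: r0:2,r1:7,r2:2,r3:5,r4:Add2,r5:6
  c3: stall  regs: r0:2,r1:7,r2:2,r3:5,r4:Add2,r5:6
  c4: CDB Add1=9; issue ADD r0<-Add1  regs: r0:Add1,r1:7,r2:2,r3:5,r4:Add2,r5:6
  c5: CDB Add2=11; issue MUL r2<-Mul1  regs: r0:Add1,r1:7,r2:Mul1,r3:5,r4:11,r5:6
  c6: issue SUB r3<-Add2  regs: r0:Add1,r1:7,r2:Mul1,r3:Add2,r4:11,r5:6
  c7: CDB Add1=7; issue SUB r2<-Add1  regs: r0:7,r1:7,r2:Add1,r3:Add2,r4:11,r5:6
  c8: stall  regs: r0:7,r1:7,r2:Add1,r3:Add2,r4:11,r5:6
  c9: stall  regs: r0:7,r1:7,r2:Add1,r3:Add2,r4:11,r5:6
  c10: CDB Mul1=42; stall  regs: r0:7,r1:7,r2:Add1,r3:Add2,r4:11,r5:6
  c11: stall  regs: r0:7,r1:7,r2:Add1,r3:Add2,r4:11,r5:6
  c12: stall  regs: r0:7,r1:7,r2:Add1,r3:Add2,r4:11,r5:6
  c13: CDB Add2=35; issue SUB r4<-Add2  regs: r0:7,r1:7,r2:Add1,r3:35,r4:Add2,r5:6
  c14: issue MUL r3<-Mul1  regs: r0:7,r1:7,r2:Add1,r3:Mul1,r4:Add2,r5:6
  c15: stall  regs: r0:7,r1:7,r2:Add1,r3:Mul1,r4:Add2,r5:6
  c16: CDB Add1=-24; issue ADD r5<-Add1  regs: r0:7,r1:7,r2:-24,r3:Mul1,r4:Add2,r5:Add1
  c17: -  regs: r0:7,r1:7,r2:-24,r3:Mul1,r4:Add2,r5:Add1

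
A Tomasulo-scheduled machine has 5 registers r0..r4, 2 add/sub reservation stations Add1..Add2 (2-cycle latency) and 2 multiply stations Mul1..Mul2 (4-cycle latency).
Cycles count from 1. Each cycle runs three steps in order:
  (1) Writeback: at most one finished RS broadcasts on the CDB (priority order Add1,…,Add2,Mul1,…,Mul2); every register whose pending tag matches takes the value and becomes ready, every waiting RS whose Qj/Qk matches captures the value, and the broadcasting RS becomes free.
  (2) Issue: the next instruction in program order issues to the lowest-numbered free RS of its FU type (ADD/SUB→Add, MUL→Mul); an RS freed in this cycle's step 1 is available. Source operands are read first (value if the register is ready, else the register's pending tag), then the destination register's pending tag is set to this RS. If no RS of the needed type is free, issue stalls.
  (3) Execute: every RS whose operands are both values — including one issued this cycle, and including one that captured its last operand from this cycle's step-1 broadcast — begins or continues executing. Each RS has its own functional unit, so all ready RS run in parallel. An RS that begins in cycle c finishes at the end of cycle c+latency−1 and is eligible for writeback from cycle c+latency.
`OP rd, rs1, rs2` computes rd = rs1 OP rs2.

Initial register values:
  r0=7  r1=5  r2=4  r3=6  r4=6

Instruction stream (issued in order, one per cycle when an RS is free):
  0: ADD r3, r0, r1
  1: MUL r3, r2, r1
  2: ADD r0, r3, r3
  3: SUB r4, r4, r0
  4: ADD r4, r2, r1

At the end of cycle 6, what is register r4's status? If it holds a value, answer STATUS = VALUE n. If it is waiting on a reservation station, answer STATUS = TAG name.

STATUS = TAG Add2

c1: issue ADD r3<-Add1 | r0:7,r1:5,r2:4,r3:Add1,r4:6
c2: issue MUL r3<-Mul1 | r0:7,r1:5,r2:4,r3:Mul1,r4:6
c3: CDB Add1=12; issue ADD r0<-Add1 | r0:Add1,r1:5,r2:4,r3:Mul1,r4:6
c4: issue SUB r4<-Add2 | r0:Add1,r1:5,r2:4,r3:Mul1,r4:Add2
c5: stall | r0:Add1,r1:5,r2:4,r3:Mul1,r4:Add2
c6: CDB Mul1=20; stall | r0:Add1,r1:5,r2:4,r3:20,r4:Add2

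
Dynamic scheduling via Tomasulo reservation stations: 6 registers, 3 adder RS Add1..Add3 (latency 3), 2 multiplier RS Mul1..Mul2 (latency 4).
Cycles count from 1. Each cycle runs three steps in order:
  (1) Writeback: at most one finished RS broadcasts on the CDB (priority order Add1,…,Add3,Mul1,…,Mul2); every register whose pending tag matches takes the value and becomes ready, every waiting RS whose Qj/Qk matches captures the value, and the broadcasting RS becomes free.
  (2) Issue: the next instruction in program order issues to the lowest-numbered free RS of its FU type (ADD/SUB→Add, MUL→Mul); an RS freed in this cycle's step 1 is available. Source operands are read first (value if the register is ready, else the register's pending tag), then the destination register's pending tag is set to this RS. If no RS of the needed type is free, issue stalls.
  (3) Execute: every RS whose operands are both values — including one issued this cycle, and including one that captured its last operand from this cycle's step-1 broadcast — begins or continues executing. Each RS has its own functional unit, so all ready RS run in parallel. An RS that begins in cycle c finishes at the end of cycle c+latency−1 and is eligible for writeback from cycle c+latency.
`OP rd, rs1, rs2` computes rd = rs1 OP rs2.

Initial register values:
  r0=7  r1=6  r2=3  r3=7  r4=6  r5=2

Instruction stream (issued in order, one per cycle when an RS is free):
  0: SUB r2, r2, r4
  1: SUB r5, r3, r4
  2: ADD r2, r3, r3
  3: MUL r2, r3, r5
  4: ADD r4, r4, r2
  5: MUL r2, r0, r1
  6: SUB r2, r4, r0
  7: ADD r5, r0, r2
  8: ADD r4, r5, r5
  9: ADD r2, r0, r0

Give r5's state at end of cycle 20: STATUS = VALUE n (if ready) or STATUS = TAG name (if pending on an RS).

cycle 1: issue SUB r2<-Add1 // r0:7,r1:6,r2:Add1,r3:7,r4:6,r5:2
cycle 2: issue SUB r5<-Add2 // r0:7,r1:6,r2:Add1,r3:7,r4:6,r5:Add2
cycle 3: issue ADD r2<-Add3 // r0:7,r1:6,r2:Add3,r3:7,r4:6,r5:Add2
cycle 4: CDB Add1=-3; issue MUL r2<-Mul1 // r0:7,r1:6,r2:Mul1,r3:7,r4:6,r5:Add2
cycle 5: CDB Add2=1; issue ADD r4<-Add1 // r0:7,r1:6,r2:Mul1,r3:7,r4:Add1,r5:1
cycle 6: CDB Add3=14; issue MUL r2<-Mul2 // r0:7,r1:6,r2:Mul2,r3:7,r4:Add1,r5:1
cycle 7: issue SUB r2<-Add2 // r0:7,r1:6,r2:Add2,r3:7,r4:Add1,r5:1
cycle 8: issue ADD r5<-Add3 // r0:7,r1:6,r2:Add2,r3:7,r4:Add1,r5:Add3
cycle 9: CDB Mul1=7; stall // r0:7,r1:6,r2:Add2,r3:7,r4:Add1,r5:Add3
cycle 10: CDB Mul2=42; stall // r0:7,r1:6,r2:Add2,r3:7,r4:Add1,r5:Add3
cycle 11: stall // r0:7,r1:6,r2:Add2,r3:7,r4:Add1,r5:Add3
cycle 12: CDB Add1=13; issue ADD r4<-Add1 // r0:7,r1:6,r2:Add2,r3:7,r4:Add1,r5:Add3
cycle 13: stall // r0:7,r1:6,r2:Add2,r3:7,r4:Add1,r5:Add3
cycle 14: stall // r0:7,r1:6,r2:Add2,r3:7,r4:Add1,r5:Add3
cycle 15: CDB Add2=6; issue ADD r2<-Add2 // r0:7,r1:6,r2:Add2,r3:7,r4:Add1,r5:Add3
cycle 16: - // r0:7,r1:6,r2:Add2,r3:7,r4:Add1,r5:Add3
cycle 17: - // r0:7,r1:6,r2:Add2,r3:7,r4:Add1,r5:Add3
cycle 18: CDB Add2=14 // r0:7,r1:6,r2:14,r3:7,r4:Add1,r5:Add3
cycle 19: CDB Add3=13 // r0:7,r1:6,r2:14,r3:7,r4:Add1,r5:13
cycle 20: - // r0:7,r1:6,r2:14,r3:7,r4:Add1,r5:13

STATUS = VALUE 13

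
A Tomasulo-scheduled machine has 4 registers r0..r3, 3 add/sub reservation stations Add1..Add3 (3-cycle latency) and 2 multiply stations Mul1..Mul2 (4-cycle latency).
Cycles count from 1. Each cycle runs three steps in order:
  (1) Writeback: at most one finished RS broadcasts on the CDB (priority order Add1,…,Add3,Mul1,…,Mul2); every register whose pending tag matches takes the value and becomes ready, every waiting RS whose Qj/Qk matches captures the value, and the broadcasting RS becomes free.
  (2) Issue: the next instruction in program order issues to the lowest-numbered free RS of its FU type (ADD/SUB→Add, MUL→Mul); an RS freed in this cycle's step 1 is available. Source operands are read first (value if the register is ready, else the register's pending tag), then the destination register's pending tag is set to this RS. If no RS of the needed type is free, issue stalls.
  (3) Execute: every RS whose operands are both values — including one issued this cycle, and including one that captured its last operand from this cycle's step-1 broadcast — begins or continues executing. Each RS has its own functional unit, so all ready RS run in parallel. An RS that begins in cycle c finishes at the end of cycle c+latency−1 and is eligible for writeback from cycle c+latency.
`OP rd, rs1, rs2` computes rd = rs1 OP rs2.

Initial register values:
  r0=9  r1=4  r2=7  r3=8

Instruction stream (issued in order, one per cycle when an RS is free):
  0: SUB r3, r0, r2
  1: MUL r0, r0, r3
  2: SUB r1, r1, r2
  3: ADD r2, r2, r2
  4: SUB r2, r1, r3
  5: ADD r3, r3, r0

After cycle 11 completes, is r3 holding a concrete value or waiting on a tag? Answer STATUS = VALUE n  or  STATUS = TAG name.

STATUS = VALUE 20

c1: issue SUB r3<-Add1 | r0:9,r1:4,r2:7,r3:Add1
c2: issue MUL r0<-Mul1 | r0:Mul1,r1:4,r2:7,r3:Add1
c3: issue SUB r1<-Add2 | r0:Mul1,r1:Add2,r2:7,r3:Add1
c4: CDB Add1=2; issue ADD r2<-Add1 | r0:Mul1,r1:Add2,r2:Add1,r3:2
c5: issue SUB r2<-Add3 | r0:Mul1,r1:Add2,r2:Add3,r3:2
c6: CDB Add2=-3; issue ADD r3<-Add2 | r0:Mul1,r1:-3,r2:Add3,r3:Add2
c7: CDB Add1=14 | r0:Mul1,r1:-3,r2:Add3,r3:Add2
c8: CDB Mul1=18 | r0:18,r1:-3,r2:Add3,r3:Add2
c9: CDB Add3=-5 | r0:18,r1:-3,r2:-5,r3:Add2
c10: - | r0:18,r1:-3,r2:-5,r3:Add2
c11: CDB Add2=20 | r0:18,r1:-3,r2:-5,r3:20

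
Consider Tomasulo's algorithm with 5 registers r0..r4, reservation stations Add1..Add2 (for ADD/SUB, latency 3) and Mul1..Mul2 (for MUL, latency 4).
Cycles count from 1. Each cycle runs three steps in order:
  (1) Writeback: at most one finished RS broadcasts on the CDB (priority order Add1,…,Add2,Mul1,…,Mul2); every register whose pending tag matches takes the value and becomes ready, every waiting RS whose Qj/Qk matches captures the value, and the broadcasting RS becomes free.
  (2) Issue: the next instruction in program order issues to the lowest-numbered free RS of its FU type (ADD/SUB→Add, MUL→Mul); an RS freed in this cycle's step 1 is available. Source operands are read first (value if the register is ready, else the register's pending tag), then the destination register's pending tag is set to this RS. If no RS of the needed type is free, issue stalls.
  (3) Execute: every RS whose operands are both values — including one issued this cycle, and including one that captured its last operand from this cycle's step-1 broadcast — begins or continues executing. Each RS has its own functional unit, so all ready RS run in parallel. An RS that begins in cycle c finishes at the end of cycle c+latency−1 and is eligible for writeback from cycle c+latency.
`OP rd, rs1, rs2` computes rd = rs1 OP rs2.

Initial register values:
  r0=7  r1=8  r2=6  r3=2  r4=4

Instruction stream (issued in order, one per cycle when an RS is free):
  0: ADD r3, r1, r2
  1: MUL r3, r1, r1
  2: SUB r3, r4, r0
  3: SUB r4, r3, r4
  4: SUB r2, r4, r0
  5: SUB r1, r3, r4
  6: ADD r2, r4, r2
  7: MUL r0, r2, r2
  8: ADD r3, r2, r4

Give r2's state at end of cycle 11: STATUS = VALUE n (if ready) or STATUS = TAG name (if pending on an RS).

STATUS = TAG Add2

  c1: issue ADD r3<-Add1  regs: r0:7,r1:8,r2:6,r3:Add1,r4:4
  c2: issue MUL r3<-Mul1  regs: r0:7,r1:8,r2:6,r3:Mul1,r4:4
  c3: issue SUB r3<-Add2  regs: r0:7,r1:8,r2:6,r3:Add2,r4:4
  c4: CDB Add1=14; issue SUB r4<-Add1  regs: r0:7,r1:8,r2:6,r3:Add2,r4:Add1
  c5: stall  regs: r0:7,r1:8,r2:6,r3:Add2,r4:Add1
  c6: CDB Add2=-3; issue SUB r2<-Add2  regs: r0:7,r1:8,r2:Add2,r3:-3,r4:Add1
  c7: CDB Mul1=64; stall  regs: r0:7,r1:8,r2:Add2,r3:-3,r4:Add1
  c8: stall  regs: r0:7,r1:8,r2:Add2,r3:-3,r4:Add1
  c9: CDB Add1=-7; issue SUB r1<-Add1  regs: r0:7,r1:Add1,r2:Add2,r3:-3,r4:-7
  c10: stall  regs: r0:7,r1:Add1,r2:Add2,r3:-3,r4:-7
  c11: stall  regs: r0:7,r1:Add1,r2:Add2,r3:-3,r4:-7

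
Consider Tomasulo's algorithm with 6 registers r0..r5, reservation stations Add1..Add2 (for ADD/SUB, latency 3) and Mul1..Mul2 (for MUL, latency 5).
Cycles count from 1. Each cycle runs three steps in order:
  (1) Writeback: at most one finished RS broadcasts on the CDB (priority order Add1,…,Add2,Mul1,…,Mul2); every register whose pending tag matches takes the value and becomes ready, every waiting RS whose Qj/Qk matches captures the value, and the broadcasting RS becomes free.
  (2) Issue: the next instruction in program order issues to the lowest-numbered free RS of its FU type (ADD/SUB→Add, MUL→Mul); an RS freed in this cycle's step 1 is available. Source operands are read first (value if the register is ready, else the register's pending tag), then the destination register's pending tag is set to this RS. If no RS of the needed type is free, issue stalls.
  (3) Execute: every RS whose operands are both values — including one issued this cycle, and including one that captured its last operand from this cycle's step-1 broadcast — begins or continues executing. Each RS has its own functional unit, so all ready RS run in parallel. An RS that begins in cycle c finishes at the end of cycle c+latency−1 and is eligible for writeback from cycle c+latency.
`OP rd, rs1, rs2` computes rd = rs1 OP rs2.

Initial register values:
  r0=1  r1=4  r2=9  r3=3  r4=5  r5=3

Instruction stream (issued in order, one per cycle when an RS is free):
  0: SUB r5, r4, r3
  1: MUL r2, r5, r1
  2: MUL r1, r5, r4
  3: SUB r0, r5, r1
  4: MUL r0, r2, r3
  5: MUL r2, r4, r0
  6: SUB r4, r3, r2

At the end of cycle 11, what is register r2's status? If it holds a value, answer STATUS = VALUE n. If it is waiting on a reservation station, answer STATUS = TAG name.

STATUS = TAG Mul2

  c1: issue SUB r5<-Add1  regs: r0:1,r1:4,r2:9,r3:3,r4:5,r5:Add1
  c2: issue MUL r2<-Mul1  regs: r0:1,r1:4,r2:Mul1,r3:3,r4:5,r5:Add1
  c3: issue MUL r1<-Mul2  regs: r0:1,r1:Mul2,r2:Mul1,r3:3,r4:5,r5:Add1
  c4: CDB Add1=2; issue SUB r0<-Add1  regs: r0:Add1,r1:Mul2,r2:Mul1,r3:3,r4:5,r5:2
  c5: stall  regs: r0:Add1,r1:Mul2,r2:Mul1,r3:3,r4:5,r5:2
  c6: stall  regs: r0:Add1,r1:Mul2,r2:Mul1,r3:3,r4:5,r5:2
  c7: stall  regs: r0:Add1,r1:Mul2,r2:Mul1,r3:3,r4:5,r5:2
  c8: stall  regs: r0:Add1,r1:Mul2,r2:Mul1,r3:3,r4:5,r5:2
  c9: CDB Mul1=8; issue MUL r0<-Mul1  regs: r0:Mul1,r1:Mul2,r2:8,r3:3,r4:5,r5:2
  c10: CDB Mul2=10; issue MUL r2<-Mul2  regs: r0:Mul1,r1:10,r2:Mul2,r3:3,r4:5,r5:2
  c11: issue SUB r4<-Add2  regs: r0:Mul1,r1:10,r2:Mul2,r3:3,r4:Add2,r5:2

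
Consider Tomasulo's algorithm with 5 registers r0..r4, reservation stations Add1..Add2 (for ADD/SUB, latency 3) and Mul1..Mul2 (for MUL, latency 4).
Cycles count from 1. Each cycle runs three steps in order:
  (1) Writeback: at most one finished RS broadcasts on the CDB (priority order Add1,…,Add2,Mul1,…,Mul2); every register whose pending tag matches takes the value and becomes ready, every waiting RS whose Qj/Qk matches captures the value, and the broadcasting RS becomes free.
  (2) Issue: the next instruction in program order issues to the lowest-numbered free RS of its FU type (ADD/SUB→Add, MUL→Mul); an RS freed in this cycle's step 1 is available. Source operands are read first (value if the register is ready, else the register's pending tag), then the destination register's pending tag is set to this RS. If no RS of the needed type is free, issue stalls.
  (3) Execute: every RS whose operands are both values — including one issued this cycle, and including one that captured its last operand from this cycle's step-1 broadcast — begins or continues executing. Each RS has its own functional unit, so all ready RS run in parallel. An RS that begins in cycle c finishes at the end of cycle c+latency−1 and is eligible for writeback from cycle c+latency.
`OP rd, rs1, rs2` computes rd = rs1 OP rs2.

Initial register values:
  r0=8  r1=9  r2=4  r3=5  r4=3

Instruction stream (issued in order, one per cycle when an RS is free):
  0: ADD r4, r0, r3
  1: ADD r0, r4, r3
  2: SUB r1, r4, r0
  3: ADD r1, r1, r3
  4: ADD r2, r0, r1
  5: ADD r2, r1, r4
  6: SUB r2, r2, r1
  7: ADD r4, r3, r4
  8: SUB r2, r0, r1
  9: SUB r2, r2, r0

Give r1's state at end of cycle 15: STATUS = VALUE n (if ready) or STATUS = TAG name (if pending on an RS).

STATUS = VALUE 0

c1: issue ADD r4<-Add1 | r0:8,r1:9,r2:4,r3:5,r4:Add1
c2: issue ADD r0<-Add2 | r0:Add2,r1:9,r2:4,r3:5,r4:Add1
c3: stall | r0:Add2,r1:9,r2:4,r3:5,r4:Add1
c4: CDB Add1=13; issue SUB r1<-Add1 | r0:Add2,r1:Add1,r2:4,r3:5,r4:13
c5: stall | r0:Add2,r1:Add1,r2:4,r3:5,r4:13
c6: stall | r0:Add2,r1:Add1,r2:4,r3:5,r4:13
c7: CDB Add2=18; issue ADD r1<-Add2 | r0:18,r1:Add2,r2:4,r3:5,r4:13
c8: stall | r0:18,r1:Add2,r2:4,r3:5,r4:13
c9: stall | r0:18,r1:Add2,r2:4,r3:5,r4:13
c10: CDB Add1=-5; issue ADD r2<-Add1 | r0:18,r1:Add2,r2:Add1,r3:5,r4:13
c11: stall | r0:18,r1:Add2,r2:Add1,r3:5,r4:13
c12: stall | r0:18,r1:Add2,r2:Add1,r3:5,r4:13
c13: CDB Add2=0; issue ADD r2<-Add2 | r0:18,r1:0,r2:Add2,r3:5,r4:13
c14: stall | r0:18,r1:0,r2:Add2,r3:5,r4:13
c15: stall | r0:18,r1:0,r2:Add2,r3:5,r4:13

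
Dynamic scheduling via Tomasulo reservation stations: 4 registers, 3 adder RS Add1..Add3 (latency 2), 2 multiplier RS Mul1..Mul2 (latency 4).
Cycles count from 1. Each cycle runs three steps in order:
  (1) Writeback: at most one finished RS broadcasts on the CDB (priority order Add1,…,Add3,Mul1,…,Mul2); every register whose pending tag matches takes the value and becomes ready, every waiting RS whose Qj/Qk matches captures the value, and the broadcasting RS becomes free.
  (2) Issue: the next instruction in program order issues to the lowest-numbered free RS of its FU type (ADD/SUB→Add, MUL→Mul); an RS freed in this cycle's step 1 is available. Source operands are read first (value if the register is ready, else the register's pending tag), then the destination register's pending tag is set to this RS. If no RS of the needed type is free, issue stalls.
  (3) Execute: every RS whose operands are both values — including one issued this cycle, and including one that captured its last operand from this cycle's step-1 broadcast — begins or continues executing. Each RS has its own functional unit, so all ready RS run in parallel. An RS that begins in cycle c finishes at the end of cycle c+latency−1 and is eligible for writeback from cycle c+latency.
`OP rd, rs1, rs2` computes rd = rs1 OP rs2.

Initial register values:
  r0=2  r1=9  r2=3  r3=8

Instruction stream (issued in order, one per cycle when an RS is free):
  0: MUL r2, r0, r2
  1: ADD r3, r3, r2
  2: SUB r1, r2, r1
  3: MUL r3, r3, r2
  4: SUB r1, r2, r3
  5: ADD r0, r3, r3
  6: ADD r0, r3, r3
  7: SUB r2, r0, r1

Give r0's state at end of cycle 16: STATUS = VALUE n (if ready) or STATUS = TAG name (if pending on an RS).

STATUS = VALUE 168

  c1: issue MUL r2<-Mul1  regs: r0:2,r1:9,r2:Mul1,r3:8
  c2: issue ADD r3<-Add1  regs: r0:2,r1:9,r2:Mul1,r3:Add1
  c3: issue SUB r1<-Add2  regs: r0:2,r1:Add2,r2:Mul1,r3:Add1
  c4: issue MUL r3<-Mul2  regs: r0:2,r1:Add2,r2:Mul1,r3:Mul2
  c5: CDB Mul1=6; issue SUB r1<-Add3  regs: r0:2,r1:Add3,r2:6,r3:Mul2
  c6: stall  regs: r0:2,r1:Add3,r2:6,r3:Mul2
  c7: CDB Add1=14; issue ADD r0<-Add1  regs: r0:Add1,r1:Add3,r2:6,r3:Mul2
  c8: CDB Add2=-3; issue ADD r0<-Add2  regs: r0:Add2,r1:Add3,r2:6,r3:Mul2
  c9: stall  regs: r0:Add2,r1:Add3,r2:6,r3:Mul2
  c10: stall  regs: r0:Add2,r1:Add3,r2:6,r3:Mul2
  c11: CDB Mul2=84; stall  regs: r0:Add2,r1:Add3,r2:6,r3:84
  c12: stall  regs: r0:Add2,r1:Add3,r2:6,r3:84
  c13: CDB Add1=168; issue SUB r2<-Add1  regs: r0:Add2,r1:Add3,r2:Add1,r3:84
  c14: CDB Add2=168  regs: r0:168,r1:Add3,r2:Add1,r3:84
  c15: CDB Add3=-78  regs: r0:168,r1:-78,r2:Add1,r3:84
  c16: -  regs: r0:168,r1:-78,r2:Add1,r3:84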